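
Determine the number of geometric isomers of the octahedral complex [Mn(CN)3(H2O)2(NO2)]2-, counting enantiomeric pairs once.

There are 3 geometric isomers: CN mer, H2O cis; CN mer, H2O trans; CN fac, H2O cis.

3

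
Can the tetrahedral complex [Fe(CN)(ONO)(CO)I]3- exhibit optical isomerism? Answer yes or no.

Only one geometric arrangement is possible; it has no improper symmetry element, so it exists as a pair of enantiomers (2 stereoisomers).

yes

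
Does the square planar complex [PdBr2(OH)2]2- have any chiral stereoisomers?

no

In a square planar complex each vertex has one trans partner and two cis neighbours.
Systematic placement gives 2 geometric isomers: Br cis; Br trans.
Each arrangement has an internal mirror plane or centre of symmetry, so none is chiral.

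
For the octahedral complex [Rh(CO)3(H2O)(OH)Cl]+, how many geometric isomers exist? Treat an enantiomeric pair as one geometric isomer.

An octahedron has six vertices in three trans pairs; every non-trans pair is cis.
Working through the distinct placements yields 4 geometric isomers: CO mer (3 arrangements); CO fac (chiral).

4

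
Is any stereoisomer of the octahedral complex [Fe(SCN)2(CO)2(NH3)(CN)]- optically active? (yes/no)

yes

The distinct arrangements are (6 in all): SCN trans, CO cis; SCN cis, CO cis (3 arrangements, 2 chiral); SCN trans, CO trans; SCN cis, CO trans.
Of these, 2 lack any improper symmetry element and so occur as enantiomeric pairs, giving 6 + 2 = 8 stereoisomers in total.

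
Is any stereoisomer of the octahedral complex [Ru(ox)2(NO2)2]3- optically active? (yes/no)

yes

In an octahedral complex each vertex has one trans partner and four cis neighbours.
Each ox is bidentate and must span two cis positions.
The distinct arrangements are (2 in all): NO2 trans; NO2 cis (chiral).
One of these lacks any improper symmetry element and so occurs as an enantiomeric pair, giving 2 + 1 = 3 stereoisomers in total.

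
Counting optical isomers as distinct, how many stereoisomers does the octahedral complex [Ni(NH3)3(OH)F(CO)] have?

5

The six octahedral sites form three mutually perpendicular trans pairs.
Systematic placement gives 4 geometric isomers: NH3 mer (3 arrangements); NH3 fac (chiral).
One of these lacks any improper symmetry element and so occurs as an enantiomeric pair, giving 4 + 1 = 5 stereoisomers in total.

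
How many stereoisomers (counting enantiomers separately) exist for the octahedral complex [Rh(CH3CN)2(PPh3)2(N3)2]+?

In an octahedral complex each vertex has one trans partner and four cis neighbours.
The distinct arrangements are (5 in all): CH3CN trans, PPh3 trans, N3 trans; CH3CN trans, PPh3 cis, N3 cis; CH3CN cis, PPh3 trans, N3 cis; CH3CN cis, PPh3 cis, N3 cis (chiral); CH3CN cis, PPh3 cis, N3 trans.
One of these lacks any improper symmetry element and so occurs as an enantiomeric pair, giving 5 + 1 = 6 stereoisomers in total.

6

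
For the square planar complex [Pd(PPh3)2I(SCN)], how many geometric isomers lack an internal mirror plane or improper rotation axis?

0

Working through the distinct placements yields 2 geometric isomers: PPh3 cis; PPh3 trans.
Each arrangement has an internal mirror plane or centre of symmetry, so none is chiral.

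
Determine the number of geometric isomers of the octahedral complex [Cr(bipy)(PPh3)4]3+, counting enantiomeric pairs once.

Each bipy is bidentate and must span two cis positions.
Only one geometric arrangement is possible.

1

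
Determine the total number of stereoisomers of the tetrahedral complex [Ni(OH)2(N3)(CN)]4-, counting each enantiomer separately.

1

In a tetrahedral complex all four positions are equivalent and every pair of ligands is adjacent — there is no cis/trans distinction.
Only one geometric arrangement is possible.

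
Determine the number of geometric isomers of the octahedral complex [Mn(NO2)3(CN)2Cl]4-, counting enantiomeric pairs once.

3

In an octahedral complex each vertex has one trans partner and four cis neighbours.
The distinct arrangements are (3 in all): NO2 mer, CN trans; NO2 mer, CN cis; NO2 fac, CN cis.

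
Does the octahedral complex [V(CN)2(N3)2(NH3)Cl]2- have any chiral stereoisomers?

There are 6 geometric isomers: CN trans, N3 cis; CN trans, N3 trans; CN cis, N3 cis (3 arrangements, 2 chiral); CN cis, N3 trans.
Of these, 2 lack any improper symmetry element and so occur as enantiomeric pairs, giving 6 + 2 = 8 stereoisomers in total.

yes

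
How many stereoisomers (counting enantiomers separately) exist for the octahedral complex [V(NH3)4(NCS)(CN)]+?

2

In an octahedral complex each vertex has one trans partner and four cis neighbours.
There are 2 geometric isomers: NCS and CN mutually trans; NCS and CN mutually cis.
Each arrangement has an internal mirror plane or centre of symmetry, so none is chiral.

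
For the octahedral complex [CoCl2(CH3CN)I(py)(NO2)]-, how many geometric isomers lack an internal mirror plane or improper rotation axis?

6

An octahedron has six vertices in three trans pairs; every non-trans pair is cis.
Systematic enumeration (placing each ligand type in turn and discarding arrangements equivalent by rotation or reflection) gives 9 geometric isomers.
Of these, 6 lack any improper symmetry element and so occur as enantiomeric pairs, giving 9 + 6 = 15 stereoisomers in total.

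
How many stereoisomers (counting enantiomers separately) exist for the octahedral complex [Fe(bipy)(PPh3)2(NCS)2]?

4

The six octahedral sites form three mutually perpendicular trans pairs.
Each bipy is bidentate and must span two cis positions.
Working through the distinct placements yields 3 geometric isomers: PPh3 cis, NCS trans; PPh3 cis, NCS cis (chiral); PPh3 trans, NCS cis.
One of these lacks any improper symmetry element and so occurs as an enantiomeric pair, giving 3 + 1 = 4 stereoisomers in total.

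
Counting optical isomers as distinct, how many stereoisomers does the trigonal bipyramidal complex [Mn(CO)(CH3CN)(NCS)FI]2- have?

20

Systematic enumeration (placing each ligand type in turn and discarding arrangements equivalent by rotation or reflection) gives 10 geometric isomers.
Of these, 10 lack any improper symmetry element and so occur as enantiomeric pairs, giving 10 + 10 = 20 stereoisomers in total.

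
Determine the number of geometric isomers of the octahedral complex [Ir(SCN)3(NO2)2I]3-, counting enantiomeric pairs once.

3

There are 3 geometric isomers: SCN mer, NO2 cis; SCN mer, NO2 trans; SCN fac, NO2 cis.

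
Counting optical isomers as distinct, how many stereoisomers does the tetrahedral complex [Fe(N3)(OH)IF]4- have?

2

All four vertices of a tetrahedron are equivalent and mutually adjacent, so cis/trans isomerism cannot arise.
Only one geometric arrangement is possible; it has no improper symmetry element, so it exists as a pair of enantiomers (2 stereoisomers).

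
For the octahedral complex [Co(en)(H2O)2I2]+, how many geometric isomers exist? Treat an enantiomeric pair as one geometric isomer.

Each en is bidentate and must span two cis positions.
There are 3 geometric isomers: H2O trans, I cis; H2O cis, I cis (chiral); H2O cis, I trans.

3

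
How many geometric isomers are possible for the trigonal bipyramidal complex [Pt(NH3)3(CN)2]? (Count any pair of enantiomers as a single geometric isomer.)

3

In a trigonal bipyramid the two axial positions differ from the three equatorial ones.
There are 3 geometric isomers: CN both axial; CN one axial, one equatorial; CN both equatorial.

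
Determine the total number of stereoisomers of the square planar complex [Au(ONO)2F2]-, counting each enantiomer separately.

A square has two trans pairs of vertices; adjacent vertices are cis.
Systematic placement gives 2 geometric isomers: ONO cis; ONO trans.
Each arrangement has an internal mirror plane or centre of symmetry, so none is chiral.

2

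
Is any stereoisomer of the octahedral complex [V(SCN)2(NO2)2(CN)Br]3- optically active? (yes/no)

yes

Working through the distinct placements yields 6 geometric isomers: SCN trans, NO2 trans; SCN cis, NO2 cis (3 arrangements, 2 chiral); SCN trans, NO2 cis; SCN cis, NO2 trans.
Of these, 2 lack any improper symmetry element and so occur as enantiomeric pairs, giving 6 + 2 = 8 stereoisomers in total.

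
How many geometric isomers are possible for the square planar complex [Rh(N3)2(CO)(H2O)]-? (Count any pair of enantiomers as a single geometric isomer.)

2

In a square planar complex each vertex has one trans partner and two cis neighbours.
The distinct arrangements are (2 in all): N3 cis; N3 trans.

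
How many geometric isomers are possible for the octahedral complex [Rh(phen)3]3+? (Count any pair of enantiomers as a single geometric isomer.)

1

In an octahedral complex each vertex has one trans partner and four cis neighbours.
Each phen is bidentate and must span two cis positions.
Only one geometric arrangement is possible; it has no improper symmetry element, so it exists as a pair of enantiomers (2 stereoisomers).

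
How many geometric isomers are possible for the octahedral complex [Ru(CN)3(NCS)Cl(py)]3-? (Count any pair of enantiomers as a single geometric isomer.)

4

In an octahedral complex each vertex has one trans partner and four cis neighbours.
The distinct arrangements are (4 in all): CN mer (3 arrangements); CN fac (chiral).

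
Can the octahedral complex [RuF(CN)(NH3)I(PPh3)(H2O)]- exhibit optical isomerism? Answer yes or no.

Placing the ligands in turn and identifying arrangements related by rotation or reflection leaves 15 distinct geometric isomers.
Of these, 15 lack any improper symmetry element and so occur as enantiomeric pairs, giving 15 + 15 = 30 stereoisomers in total.

yes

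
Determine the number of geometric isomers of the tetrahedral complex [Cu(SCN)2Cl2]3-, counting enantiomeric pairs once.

In a tetrahedral complex all four positions are equivalent and every pair of ligands is adjacent — there is no cis/trans distinction.
Only one geometric arrangement is possible.

1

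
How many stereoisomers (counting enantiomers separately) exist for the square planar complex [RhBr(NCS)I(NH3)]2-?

3

In a square planar complex each vertex has one trans partner and two cis neighbours.
Working through the distinct placements yields 3 geometric isomers: (Br/NCS trans, I/NH3 trans); (Br/NH3 trans, I/NCS trans); (Br/I trans, NCS/NH3 trans).
Each arrangement has an internal mirror plane or centre of symmetry, so none is chiral.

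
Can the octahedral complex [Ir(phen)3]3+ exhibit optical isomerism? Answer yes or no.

yes

The six octahedral sites form three mutually perpendicular trans pairs.
Each phen is bidentate and must span two cis positions.
Only one geometric arrangement is possible; it has no improper symmetry element, so it exists as a pair of enantiomers (2 stereoisomers).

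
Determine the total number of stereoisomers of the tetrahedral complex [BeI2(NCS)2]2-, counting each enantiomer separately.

All four vertices of a tetrahedron are equivalent and mutually adjacent, so cis/trans isomerism cannot arise.
Only one geometric arrangement is possible.

1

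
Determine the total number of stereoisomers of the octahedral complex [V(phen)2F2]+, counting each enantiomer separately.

Each phen is bidentate and must span two cis positions.
There are 2 geometric isomers: F trans; F cis (chiral).
One of these lacks any improper symmetry element and so occurs as an enantiomeric pair, giving 2 + 1 = 3 stereoisomers in total.

3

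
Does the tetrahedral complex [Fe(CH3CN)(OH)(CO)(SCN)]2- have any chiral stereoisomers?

yes

All four vertices of a tetrahedron are equivalent and mutually adjacent, so cis/trans isomerism cannot arise.
Only one geometric arrangement is possible; it has no improper symmetry element, so it exists as a pair of enantiomers (2 stereoisomers).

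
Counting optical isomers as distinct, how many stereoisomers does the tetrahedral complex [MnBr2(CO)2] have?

1

All four vertices of a tetrahedron are equivalent and mutually adjacent, so cis/trans isomerism cannot arise.
Only one geometric arrangement is possible.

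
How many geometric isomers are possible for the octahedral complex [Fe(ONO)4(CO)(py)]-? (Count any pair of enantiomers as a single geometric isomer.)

The six octahedral sites form three mutually perpendicular trans pairs.
Systematic placement gives 2 geometric isomers: CO and py mutually cis; CO and py mutually trans.

2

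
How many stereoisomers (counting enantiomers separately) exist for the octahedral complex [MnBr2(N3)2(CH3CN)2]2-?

In an octahedral complex each vertex has one trans partner and four cis neighbours.
Working through the distinct placements yields 5 geometric isomers: Br trans, N3 trans, CH3CN trans; Br trans, N3 cis, CH3CN cis; Br cis, N3 trans, CH3CN cis; Br cis, N3 cis, CH3CN cis (chiral); Br cis, N3 cis, CH3CN trans.
One of these lacks any improper symmetry element and so occurs as an enantiomeric pair, giving 5 + 1 = 6 stereoisomers in total.

6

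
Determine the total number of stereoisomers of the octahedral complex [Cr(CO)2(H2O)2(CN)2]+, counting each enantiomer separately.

6

The six octahedral sites form three mutually perpendicular trans pairs.
Working through the distinct placements yields 5 geometric isomers: CO trans, H2O trans, CN trans; CO cis, H2O cis, CN trans; CO cis, H2O trans, CN cis; CO cis, H2O cis, CN cis (chiral); CO trans, H2O cis, CN cis.
One of these lacks any improper symmetry element and so occurs as an enantiomeric pair, giving 5 + 1 = 6 stereoisomers in total.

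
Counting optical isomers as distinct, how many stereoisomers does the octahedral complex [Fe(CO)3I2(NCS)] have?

There are 3 geometric isomers: CO mer, I cis; CO mer, I trans; CO fac, I cis.
Each arrangement has an internal mirror plane or centre of symmetry, so none is chiral.

3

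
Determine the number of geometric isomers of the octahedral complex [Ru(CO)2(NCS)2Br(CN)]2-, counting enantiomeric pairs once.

6

In an octahedral complex each vertex has one trans partner and four cis neighbours.
Working through the distinct placements yields 6 geometric isomers: CO trans, NCS trans; CO cis, NCS cis (3 arrangements, 2 chiral); CO cis, NCS trans; CO trans, NCS cis.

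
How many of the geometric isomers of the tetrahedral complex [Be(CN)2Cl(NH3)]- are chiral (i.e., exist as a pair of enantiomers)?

0

In a tetrahedral complex all four positions are equivalent and every pair of ligands is adjacent — there is no cis/trans distinction.
Only one geometric arrangement is possible.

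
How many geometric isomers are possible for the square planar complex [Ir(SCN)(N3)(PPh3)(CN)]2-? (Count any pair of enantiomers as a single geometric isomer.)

A square has two trans pairs of vertices; adjacent vertices are cis.
Systematic placement gives 3 geometric isomers: (CN/PPh3 trans, N3/SCN trans); (CN/SCN trans, N3/PPh3 trans); (CN/N3 trans, PPh3/SCN trans).

3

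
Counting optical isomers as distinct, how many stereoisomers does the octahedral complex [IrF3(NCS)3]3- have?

2

The distinct arrangements are (2 in all): F mer; F fac.
Each arrangement has an internal mirror plane or centre of symmetry, so none is chiral.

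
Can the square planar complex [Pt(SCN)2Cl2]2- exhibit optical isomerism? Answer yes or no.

no

In a square planar complex each vertex has one trans partner and two cis neighbours.
Working through the distinct placements yields 2 geometric isomers: SCN cis; SCN trans.
Each arrangement has an internal mirror plane or centre of symmetry, so none is chiral.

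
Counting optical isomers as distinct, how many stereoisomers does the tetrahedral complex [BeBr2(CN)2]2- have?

1

In a tetrahedral complex all four positions are equivalent and every pair of ligands is adjacent — there is no cis/trans distinction.
Only one geometric arrangement is possible.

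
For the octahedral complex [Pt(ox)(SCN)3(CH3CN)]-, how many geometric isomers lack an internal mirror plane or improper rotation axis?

0

An octahedron has six vertices in three trans pairs; every non-trans pair is cis.
Each ox is bidentate and must span two cis positions.
Working through the distinct placements yields 2 geometric isomers: SCN fac; SCN mer.
Each arrangement has an internal mirror plane or centre of symmetry, so none is chiral.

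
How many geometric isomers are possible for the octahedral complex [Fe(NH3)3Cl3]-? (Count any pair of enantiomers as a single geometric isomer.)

2

Working through the distinct placements yields 2 geometric isomers: NH3 mer; NH3 fac.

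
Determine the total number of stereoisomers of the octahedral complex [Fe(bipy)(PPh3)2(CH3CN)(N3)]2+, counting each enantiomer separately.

In an octahedral complex each vertex has one trans partner and four cis neighbours.
Each bipy is bidentate and must span two cis positions.
Systematic placement gives 4 geometric isomers: PPh3 cis (3 arrangements, 2 chiral); PPh3 trans.
Of these, 2 lack any improper symmetry element and so occur as enantiomeric pairs, giving 4 + 2 = 6 stereoisomers in total.

6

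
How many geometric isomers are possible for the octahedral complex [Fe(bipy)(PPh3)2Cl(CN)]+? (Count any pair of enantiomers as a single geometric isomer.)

4

An octahedron has six vertices in three trans pairs; every non-trans pair is cis.
Each bipy is bidentate and must span two cis positions.
There are 4 geometric isomers: PPh3 cis (3 arrangements, 2 chiral); PPh3 trans.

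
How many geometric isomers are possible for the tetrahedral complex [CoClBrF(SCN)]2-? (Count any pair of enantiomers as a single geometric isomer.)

1

All four vertices of a tetrahedron are equivalent and mutually adjacent, so cis/trans isomerism cannot arise.
Only one geometric arrangement is possible; it has no improper symmetry element, so it exists as a pair of enantiomers (2 stereoisomers).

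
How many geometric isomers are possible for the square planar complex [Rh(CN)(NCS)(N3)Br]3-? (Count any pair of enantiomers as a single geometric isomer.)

3

In a square planar complex each vertex has one trans partner and two cis neighbours.
Systematic placement gives 3 geometric isomers: (Br/N3 trans, CN/NCS trans); (Br/NCS trans, CN/N3 trans); (Br/CN trans, N3/NCS trans).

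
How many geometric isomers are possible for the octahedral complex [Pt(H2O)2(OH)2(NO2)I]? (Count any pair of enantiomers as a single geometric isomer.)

6

The six octahedral sites form three mutually perpendicular trans pairs.
There are 6 geometric isomers: H2O trans, OH trans; H2O trans, OH cis; H2O cis, OH trans; H2O cis, OH cis (3 arrangements, 2 chiral).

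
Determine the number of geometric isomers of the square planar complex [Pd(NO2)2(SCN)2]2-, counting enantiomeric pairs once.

2

A square has two trans pairs of vertices; adjacent vertices are cis.
Systematic placement gives 2 geometric isomers: NO2 cis; NO2 trans.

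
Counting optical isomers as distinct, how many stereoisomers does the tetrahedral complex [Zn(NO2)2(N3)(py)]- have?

All four vertices of a tetrahedron are equivalent and mutually adjacent, so cis/trans isomerism cannot arise.
Only one geometric arrangement is possible.

1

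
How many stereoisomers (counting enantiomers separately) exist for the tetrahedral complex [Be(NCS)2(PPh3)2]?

1

In a tetrahedral complex all four positions are equivalent and every pair of ligands is adjacent — there is no cis/trans distinction.
Only one geometric arrangement is possible.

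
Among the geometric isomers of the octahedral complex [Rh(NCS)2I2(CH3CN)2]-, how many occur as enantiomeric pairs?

In an octahedral complex each vertex has one trans partner and four cis neighbours.
Systematic placement gives 5 geometric isomers: NCS trans, I trans, CH3CN trans; NCS cis, I cis, CH3CN trans; NCS trans, I cis, CH3CN cis; NCS cis, I cis, CH3CN cis (chiral); NCS cis, I trans, CH3CN cis.
One of these lacks any improper symmetry element and so occurs as an enantiomeric pair, giving 5 + 1 = 6 stereoisomers in total.

1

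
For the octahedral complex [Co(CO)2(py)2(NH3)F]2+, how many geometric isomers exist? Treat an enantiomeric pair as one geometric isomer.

The distinct arrangements are (6 in all): CO trans, py trans; CO trans, py cis; CO cis, py trans; CO cis, py cis (3 arrangements, 2 chiral).

6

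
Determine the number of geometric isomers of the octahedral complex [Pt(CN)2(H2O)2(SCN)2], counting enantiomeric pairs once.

5

The six octahedral sites form three mutually perpendicular trans pairs.
The distinct arrangements are (5 in all): CN trans, H2O trans, SCN trans; CN trans, H2O cis, SCN cis; CN cis, H2O cis, SCN trans; CN cis, H2O cis, SCN cis (chiral); CN cis, H2O trans, SCN cis.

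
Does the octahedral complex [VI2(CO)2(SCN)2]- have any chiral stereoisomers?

The six octahedral sites form three mutually perpendicular trans pairs.
The distinct arrangements are (5 in all): I trans, CO trans, SCN trans; I cis, CO trans, SCN cis; I cis, CO cis, SCN trans; I cis, CO cis, SCN cis (chiral); I trans, CO cis, SCN cis.
One of these lacks any improper symmetry element and so occurs as an enantiomeric pair, giving 5 + 1 = 6 stereoisomers in total.

yes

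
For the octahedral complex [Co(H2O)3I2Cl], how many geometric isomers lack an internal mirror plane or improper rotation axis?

0

The six octahedral sites form three mutually perpendicular trans pairs.
Working through the distinct placements yields 3 geometric isomers: H2O mer, I trans; H2O fac, I cis; H2O mer, I cis.
Each arrangement has an internal mirror plane or centre of symmetry, so none is chiral.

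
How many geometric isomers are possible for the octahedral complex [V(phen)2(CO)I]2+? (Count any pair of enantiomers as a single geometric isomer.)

An octahedron has six vertices in three trans pairs; every non-trans pair is cis.
Each phen is bidentate and must span two cis positions.
The distinct arrangements are (2 in all): CO and I mutually trans; CO and I mutually cis (chiral).

2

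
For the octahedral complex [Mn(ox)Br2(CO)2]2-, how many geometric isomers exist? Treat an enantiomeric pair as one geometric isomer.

Each ox is bidentate and must span two cis positions.
Systematic placement gives 3 geometric isomers: Br trans, CO cis; Br cis, CO cis (chiral); Br cis, CO trans.

3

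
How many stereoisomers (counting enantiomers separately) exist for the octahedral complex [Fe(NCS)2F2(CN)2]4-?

An octahedron has six vertices in three trans pairs; every non-trans pair is cis.
There are 5 geometric isomers: NCS trans, F trans, CN trans; NCS cis, F cis, CN trans; NCS trans, F cis, CN cis; NCS cis, F cis, CN cis (chiral); NCS cis, F trans, CN cis.
One of these lacks any improper symmetry element and so occurs as an enantiomeric pair, giving 5 + 1 = 6 stereoisomers in total.

6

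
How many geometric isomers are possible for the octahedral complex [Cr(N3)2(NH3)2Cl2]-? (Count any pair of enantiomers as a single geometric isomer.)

The six octahedral sites form three mutually perpendicular trans pairs.
There are 5 geometric isomers: N3 trans, NH3 trans, Cl trans; N3 cis, NH3 cis, Cl trans; N3 cis, NH3 trans, Cl cis; N3 cis, NH3 cis, Cl cis (chiral); N3 trans, NH3 cis, Cl cis.

5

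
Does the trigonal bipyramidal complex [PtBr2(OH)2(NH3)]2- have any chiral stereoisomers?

Placing the ligands in turn and identifying arrangements related by rotation or reflection leaves 5 distinct geometric isomers.
One of these lacks any improper symmetry element and so occurs as an enantiomeric pair, giving 5 + 1 = 6 stereoisomers in total.

yes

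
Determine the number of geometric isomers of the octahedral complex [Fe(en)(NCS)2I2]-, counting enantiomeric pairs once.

3

An octahedron has six vertices in three trans pairs; every non-trans pair is cis.
Each en is bidentate and must span two cis positions.
There are 3 geometric isomers: NCS cis, I trans; NCS cis, I cis (chiral); NCS trans, I cis.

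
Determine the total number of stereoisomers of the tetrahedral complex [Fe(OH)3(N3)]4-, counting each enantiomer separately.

In a tetrahedral complex all four positions are equivalent and every pair of ligands is adjacent — there is no cis/trans distinction.
Only one geometric arrangement is possible.

1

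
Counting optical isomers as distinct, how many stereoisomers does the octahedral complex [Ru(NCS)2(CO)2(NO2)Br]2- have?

8

An octahedron has six vertices in three trans pairs; every non-trans pair is cis.
Systematic placement gives 6 geometric isomers: NCS cis, CO cis (3 arrangements, 2 chiral); NCS trans, CO cis; NCS cis, CO trans; NCS trans, CO trans.
Of these, 2 lack any improper symmetry element and so occur as enantiomeric pairs, giving 6 + 2 = 8 stereoisomers in total.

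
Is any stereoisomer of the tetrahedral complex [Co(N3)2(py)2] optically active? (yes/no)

no

All four vertices of a tetrahedron are equivalent and mutually adjacent, so cis/trans isomerism cannot arise.
Only one geometric arrangement is possible.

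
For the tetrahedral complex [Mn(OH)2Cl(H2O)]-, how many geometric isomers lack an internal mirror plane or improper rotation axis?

0

Only one geometric arrangement is possible.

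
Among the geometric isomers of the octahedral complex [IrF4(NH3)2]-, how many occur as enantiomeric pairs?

An octahedron has six vertices in three trans pairs; every non-trans pair is cis.
There are 2 geometric isomers: NH3 trans; NH3 cis.
Each arrangement has an internal mirror plane or centre of symmetry, so none is chiral.

0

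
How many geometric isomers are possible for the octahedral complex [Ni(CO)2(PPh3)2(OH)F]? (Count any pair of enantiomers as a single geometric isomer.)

In an octahedral complex each vertex has one trans partner and four cis neighbours.
There are 6 geometric isomers: CO trans, PPh3 trans; CO trans, PPh3 cis; CO cis, PPh3 trans; CO cis, PPh3 cis (3 arrangements, 2 chiral).

6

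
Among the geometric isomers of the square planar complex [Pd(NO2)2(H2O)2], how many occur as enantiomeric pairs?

0

There are 2 geometric isomers: NO2 cis; NO2 trans.
Each arrangement has an internal mirror plane or centre of symmetry, so none is chiral.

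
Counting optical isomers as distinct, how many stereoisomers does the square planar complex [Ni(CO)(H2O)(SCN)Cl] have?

3

A square has two trans pairs of vertices; adjacent vertices are cis.
Systematic placement gives 3 geometric isomers: (CO/H2O trans, Cl/SCN trans); (CO/SCN trans, Cl/H2O trans); (CO/Cl trans, H2O/SCN trans).
Each arrangement has an internal mirror plane or centre of symmetry, so none is chiral.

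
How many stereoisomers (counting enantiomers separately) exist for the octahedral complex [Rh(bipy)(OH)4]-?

1

The six octahedral sites form three mutually perpendicular trans pairs.
Each bipy is bidentate and must span two cis positions.
Only one geometric arrangement is possible.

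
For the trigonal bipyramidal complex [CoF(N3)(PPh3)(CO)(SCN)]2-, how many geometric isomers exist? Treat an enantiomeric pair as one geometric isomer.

In a trigonal bipyramid the two axial positions differ from the three equatorial ones.
Exhaustive case analysis gives 10 geometric isomers.

10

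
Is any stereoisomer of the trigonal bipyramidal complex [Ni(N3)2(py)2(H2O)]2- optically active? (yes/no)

yes

A trigonal bipyramid has two axial and three equatorial sites, which are chemically inequivalent.
Placing the ligands in turn and identifying arrangements related by rotation or reflection leaves 5 distinct geometric isomers.
One of these lacks any improper symmetry element and so occurs as an enantiomeric pair, giving 5 + 1 = 6 stereoisomers in total.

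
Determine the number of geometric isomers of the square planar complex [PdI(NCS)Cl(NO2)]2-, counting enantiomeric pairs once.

3

The distinct arrangements are (3 in all): (Cl/NCS trans, I/NO2 trans); (Cl/NO2 trans, I/NCS trans); (Cl/I trans, NCS/NO2 trans).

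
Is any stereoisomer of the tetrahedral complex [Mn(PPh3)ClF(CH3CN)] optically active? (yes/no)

yes

Only one geometric arrangement is possible; it has no improper symmetry element, so it exists as a pair of enantiomers (2 stereoisomers).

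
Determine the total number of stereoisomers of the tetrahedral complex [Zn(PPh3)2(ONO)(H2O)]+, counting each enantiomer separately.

1

In a tetrahedral complex all four positions are equivalent and every pair of ligands is adjacent — there is no cis/trans distinction.
Only one geometric arrangement is possible.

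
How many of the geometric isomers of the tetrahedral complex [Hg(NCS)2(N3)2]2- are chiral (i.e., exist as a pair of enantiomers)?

Only one geometric arrangement is possible.

0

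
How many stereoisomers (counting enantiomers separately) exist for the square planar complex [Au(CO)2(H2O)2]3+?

A square has two trans pairs of vertices; adjacent vertices are cis.
The distinct arrangements are (2 in all): CO cis; CO trans.
Each arrangement has an internal mirror plane or centre of symmetry, so none is chiral.

2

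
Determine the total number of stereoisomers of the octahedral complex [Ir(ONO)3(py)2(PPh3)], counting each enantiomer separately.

The distinct arrangements are (3 in all): ONO mer, py trans; ONO mer, py cis; ONO fac, py cis.
Each arrangement has an internal mirror plane or centre of symmetry, so none is chiral.

3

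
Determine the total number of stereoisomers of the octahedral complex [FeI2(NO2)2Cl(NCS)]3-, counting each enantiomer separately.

8

Systematic placement gives 6 geometric isomers: I cis, NO2 trans; I cis, NO2 cis (3 arrangements, 2 chiral); I trans, NO2 trans; I trans, NO2 cis.
Of these, 2 lack any improper symmetry element and so occur as enantiomeric pairs, giving 6 + 2 = 8 stereoisomers in total.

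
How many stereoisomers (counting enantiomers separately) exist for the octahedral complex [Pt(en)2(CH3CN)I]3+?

3

The six octahedral sites form three mutually perpendicular trans pairs.
Each en is bidentate and must span two cis positions.
Systematic placement gives 2 geometric isomers: CH3CN and I mutually trans; CH3CN and I mutually cis (chiral).
One of these lacks any improper symmetry element and so occurs as an enantiomeric pair, giving 2 + 1 = 3 stereoisomers in total.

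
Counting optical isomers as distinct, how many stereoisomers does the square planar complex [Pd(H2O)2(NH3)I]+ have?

A square has two trans pairs of vertices; adjacent vertices are cis.
There are 2 geometric isomers: H2O cis; H2O trans.
Each arrangement has an internal mirror plane or centre of symmetry, so none is chiral.

2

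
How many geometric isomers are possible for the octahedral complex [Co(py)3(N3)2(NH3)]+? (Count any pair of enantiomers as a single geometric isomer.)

An octahedron has six vertices in three trans pairs; every non-trans pair is cis.
Working through the distinct placements yields 3 geometric isomers: py mer, N3 trans; py mer, N3 cis; py fac, N3 cis.

3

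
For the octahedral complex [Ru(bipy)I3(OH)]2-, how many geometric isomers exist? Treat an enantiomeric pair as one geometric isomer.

2

Each bipy is bidentate and must span two cis positions.
Systematic placement gives 2 geometric isomers: I mer; I fac.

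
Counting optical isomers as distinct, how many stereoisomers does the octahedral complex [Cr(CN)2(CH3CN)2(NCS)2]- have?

In an octahedral complex each vertex has one trans partner and four cis neighbours.
Working through the distinct placements yields 5 geometric isomers: CN trans, CH3CN trans, NCS trans; CN cis, CH3CN trans, NCS cis; CN cis, CH3CN cis, NCS trans; CN cis, CH3CN cis, NCS cis (chiral); CN trans, CH3CN cis, NCS cis.
One of these lacks any improper symmetry element and so occurs as an enantiomeric pair, giving 5 + 1 = 6 stereoisomers in total.

6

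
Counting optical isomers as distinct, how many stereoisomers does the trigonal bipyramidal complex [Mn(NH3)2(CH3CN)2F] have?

A trigonal bipyramid has two axial and three equatorial sites, which are chemically inequivalent.
Exhaustive case analysis gives 5 geometric isomers.
One of these lacks any improper symmetry element and so occurs as an enantiomeric pair, giving 5 + 1 = 6 stereoisomers in total.

6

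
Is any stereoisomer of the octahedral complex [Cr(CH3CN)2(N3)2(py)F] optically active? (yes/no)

In an octahedral complex each vertex has one trans partner and four cis neighbours.
The distinct arrangements are (6 in all): CH3CN trans, N3 cis; CH3CN trans, N3 trans; CH3CN cis, N3 cis (3 arrangements, 2 chiral); CH3CN cis, N3 trans.
Of these, 2 lack any improper symmetry element and so occur as enantiomeric pairs, giving 6 + 2 = 8 stereoisomers in total.

yes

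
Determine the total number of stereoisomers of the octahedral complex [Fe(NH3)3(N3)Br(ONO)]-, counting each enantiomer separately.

The distinct arrangements are (4 in all): NH3 mer (3 arrangements); NH3 fac (chiral).
One of these lacks any improper symmetry element and so occurs as an enantiomeric pair, giving 4 + 1 = 5 stereoisomers in total.

5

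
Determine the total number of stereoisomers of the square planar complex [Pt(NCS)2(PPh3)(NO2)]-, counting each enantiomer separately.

2

In a square planar complex each vertex has one trans partner and two cis neighbours.
There are 2 geometric isomers: NCS cis; NCS trans.
Each arrangement has an internal mirror plane or centre of symmetry, so none is chiral.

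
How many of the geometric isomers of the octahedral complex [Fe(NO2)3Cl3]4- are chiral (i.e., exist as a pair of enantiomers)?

0

The six octahedral sites form three mutually perpendicular trans pairs.
Systematic placement gives 2 geometric isomers: NO2 mer; NO2 fac.
Each arrangement has an internal mirror plane or centre of symmetry, so none is chiral.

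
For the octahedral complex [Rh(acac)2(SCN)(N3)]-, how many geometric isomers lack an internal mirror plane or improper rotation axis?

1

In an octahedral complex each vertex has one trans partner and four cis neighbours.
Each acac is bidentate and must span two cis positions.
Systematic placement gives 2 geometric isomers: SCN and N3 mutually trans; SCN and N3 mutually cis (chiral).
One of these lacks any improper symmetry element and so occurs as an enantiomeric pair, giving 2 + 1 = 3 stereoisomers in total.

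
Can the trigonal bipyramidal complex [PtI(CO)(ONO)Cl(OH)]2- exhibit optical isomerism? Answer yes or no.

yes

A trigonal bipyramid has two axial and three equatorial sites, which are chemically inequivalent.
Systematic enumeration (placing each ligand type in turn and discarding arrangements equivalent by rotation or reflection) gives 10 geometric isomers.
Of these, 10 lack any improper symmetry element and so occur as enantiomeric pairs, giving 10 + 10 = 20 stereoisomers in total.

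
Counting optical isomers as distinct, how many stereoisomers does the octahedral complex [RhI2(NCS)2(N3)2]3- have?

6

The six octahedral sites form three mutually perpendicular trans pairs.
The distinct arrangements are (5 in all): I trans, NCS trans, N3 trans; I trans, NCS cis, N3 cis; I cis, NCS trans, N3 cis; I cis, NCS cis, N3 cis (chiral); I cis, NCS cis, N3 trans.
One of these lacks any improper symmetry element and so occurs as an enantiomeric pair, giving 5 + 1 = 6 stereoisomers in total.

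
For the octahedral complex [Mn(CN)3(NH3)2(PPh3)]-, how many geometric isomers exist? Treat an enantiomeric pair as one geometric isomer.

An octahedron has six vertices in three trans pairs; every non-trans pair is cis.
Working through the distinct placements yields 3 geometric isomers: CN mer, NH3 cis; CN mer, NH3 trans; CN fac, NH3 cis.

3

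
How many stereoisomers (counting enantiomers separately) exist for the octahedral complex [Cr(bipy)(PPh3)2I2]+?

4

The six octahedral sites form three mutually perpendicular trans pairs.
Each bipy is bidentate and must span two cis positions.
Systematic placement gives 3 geometric isomers: PPh3 cis, I trans; PPh3 cis, I cis (chiral); PPh3 trans, I cis.
One of these lacks any improper symmetry element and so occurs as an enantiomeric pair, giving 3 + 1 = 4 stereoisomers in total.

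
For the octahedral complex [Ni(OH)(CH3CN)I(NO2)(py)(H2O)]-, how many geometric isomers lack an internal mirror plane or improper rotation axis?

15

An octahedron has six vertices in three trans pairs; every non-trans pair is cis.
Exhaustive case analysis gives 15 geometric isomers.
Of these, 15 lack any improper symmetry element and so occur as enantiomeric pairs, giving 15 + 15 = 30 stereoisomers in total.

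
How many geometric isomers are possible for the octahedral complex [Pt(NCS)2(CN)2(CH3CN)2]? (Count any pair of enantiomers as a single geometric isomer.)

5

Working through the distinct placements yields 5 geometric isomers: NCS trans, CN trans, CH3CN trans; NCS cis, CN cis, CH3CN trans; NCS trans, CN cis, CH3CN cis; NCS cis, CN cis, CH3CN cis (chiral); NCS cis, CN trans, CH3CN cis.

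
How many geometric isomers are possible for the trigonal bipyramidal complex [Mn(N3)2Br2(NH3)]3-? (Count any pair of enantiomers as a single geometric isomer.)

5

A trigonal bipyramid has two axial and three equatorial sites, which are chemically inequivalent.
Exhaustive case analysis gives 5 geometric isomers.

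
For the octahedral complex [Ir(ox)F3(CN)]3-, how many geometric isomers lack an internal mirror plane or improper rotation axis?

An octahedron has six vertices in three trans pairs; every non-trans pair is cis.
Each ox is bidentate and must span two cis positions.
The distinct arrangements are (2 in all): F fac; F mer.
Each arrangement has an internal mirror plane or centre of symmetry, so none is chiral.

0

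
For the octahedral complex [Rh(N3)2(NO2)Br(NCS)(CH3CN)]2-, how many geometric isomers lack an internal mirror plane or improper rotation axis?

An octahedron has six vertices in three trans pairs; every non-trans pair is cis.
Exhaustive case analysis gives 9 geometric isomers.
Of these, 6 lack any improper symmetry element and so occur as enantiomeric pairs, giving 9 + 6 = 15 stereoisomers in total.

6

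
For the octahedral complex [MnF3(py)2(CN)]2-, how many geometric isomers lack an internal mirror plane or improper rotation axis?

Working through the distinct placements yields 3 geometric isomers: F mer, py trans; F fac, py cis; F mer, py cis.
Each arrangement has an internal mirror plane or centre of symmetry, so none is chiral.

0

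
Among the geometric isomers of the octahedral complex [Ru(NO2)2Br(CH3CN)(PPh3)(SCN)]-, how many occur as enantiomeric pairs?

Systematic enumeration (placing each ligand type in turn and discarding arrangements equivalent by rotation or reflection) gives 9 geometric isomers.
Of these, 6 lack any improper symmetry element and so occur as enantiomeric pairs, giving 9 + 6 = 15 stereoisomers in total.

6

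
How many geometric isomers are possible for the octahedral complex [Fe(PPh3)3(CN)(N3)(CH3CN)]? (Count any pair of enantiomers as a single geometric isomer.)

4

In an octahedral complex each vertex has one trans partner and four cis neighbours.
Working through the distinct placements yields 4 geometric isomers: PPh3 mer (3 arrangements); PPh3 fac (chiral).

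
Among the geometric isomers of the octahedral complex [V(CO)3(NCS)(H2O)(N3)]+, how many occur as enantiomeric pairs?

The six octahedral sites form three mutually perpendicular trans pairs.
Systematic placement gives 4 geometric isomers: CO mer (3 arrangements); CO fac (chiral).
One of these lacks any improper symmetry element and so occurs as an enantiomeric pair, giving 4 + 1 = 5 stereoisomers in total.

1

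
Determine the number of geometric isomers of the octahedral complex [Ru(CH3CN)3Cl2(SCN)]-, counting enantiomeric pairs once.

3

In an octahedral complex each vertex has one trans partner and four cis neighbours.
There are 3 geometric isomers: CH3CN mer, Cl cis; CH3CN mer, Cl trans; CH3CN fac, Cl cis.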